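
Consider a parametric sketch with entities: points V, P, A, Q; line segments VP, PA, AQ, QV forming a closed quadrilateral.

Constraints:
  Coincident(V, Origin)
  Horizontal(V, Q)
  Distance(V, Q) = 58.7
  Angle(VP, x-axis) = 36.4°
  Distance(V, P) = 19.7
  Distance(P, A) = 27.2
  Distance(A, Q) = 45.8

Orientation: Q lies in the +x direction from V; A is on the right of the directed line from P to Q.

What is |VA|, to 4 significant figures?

22.00

Checks: VP at 36.40° ✓; |PA| = 27.20 ✓; |AQ| = 45.80 ✓.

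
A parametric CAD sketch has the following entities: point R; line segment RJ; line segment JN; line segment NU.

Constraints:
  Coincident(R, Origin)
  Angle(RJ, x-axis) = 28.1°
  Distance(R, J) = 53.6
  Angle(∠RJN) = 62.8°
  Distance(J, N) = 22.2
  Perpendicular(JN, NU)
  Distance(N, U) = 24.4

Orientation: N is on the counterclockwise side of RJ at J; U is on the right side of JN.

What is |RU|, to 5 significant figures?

72.109

R is at the origin; RJ runs at 28.1° with length 53.6, so J = 53.6·(cos 28.1°, sin 28.1°) = (47.282, 25.246). ∠RJN = 62.8°, so JN runs at 28.1° + (180° − 62.8°) = 145.30° from the x-axis; with |JN| = 22.2, N = J + 22.2·(cos 145.30°, sin 145.30°) = (29.030, 37.884). The perpendicularity gives NU at right angles to JN; with |NU| = 24.4 on the right of JN, U = N + 24.4·(0.56928, 0.82214) = (42.921, 57.945). Then |RU| = |U − R| = 72.109.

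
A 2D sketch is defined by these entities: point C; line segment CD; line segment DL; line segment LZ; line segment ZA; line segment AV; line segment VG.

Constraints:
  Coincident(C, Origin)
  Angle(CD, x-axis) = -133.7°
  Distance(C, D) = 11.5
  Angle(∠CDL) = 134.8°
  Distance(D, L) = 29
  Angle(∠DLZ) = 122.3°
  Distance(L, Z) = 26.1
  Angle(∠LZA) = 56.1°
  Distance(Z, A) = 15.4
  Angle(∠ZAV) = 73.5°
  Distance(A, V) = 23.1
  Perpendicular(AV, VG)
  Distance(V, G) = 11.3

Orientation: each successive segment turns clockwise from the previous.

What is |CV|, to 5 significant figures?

43.665

C is at the origin; CD runs at -133.7° with length 11.5, so D = (-7.9451, -8.3141). ∠CDL = 134.8° gives DL at -178.90° from the x-axis; with |DL| = 29.0, L = (-36.940, -8.8708). ∠DLZ = 122.3° gives LZ at 123.40° from the x-axis; with |LZ| = 26.1, Z = (-51.307, 12.919). ∠LZA = 56.1° gives ZA at -0.50000° from the x-axis; with |ZA| = 15.4, A = (-35.908, 12.784). ∠ZAV = 73.5° gives AV at -107.00° from the x-axis; with |AV| = 23.1, V = (-42.662, -9.3063). Then |CV| = |V − C| = 43.665.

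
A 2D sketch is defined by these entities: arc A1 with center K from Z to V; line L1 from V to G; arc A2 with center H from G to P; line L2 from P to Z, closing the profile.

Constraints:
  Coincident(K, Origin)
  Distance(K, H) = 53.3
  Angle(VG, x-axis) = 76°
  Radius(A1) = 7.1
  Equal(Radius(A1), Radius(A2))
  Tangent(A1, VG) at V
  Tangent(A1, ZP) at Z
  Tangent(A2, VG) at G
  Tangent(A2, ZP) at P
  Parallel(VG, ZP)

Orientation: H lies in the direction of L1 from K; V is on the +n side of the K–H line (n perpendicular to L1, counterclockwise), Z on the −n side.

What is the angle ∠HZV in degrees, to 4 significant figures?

82.41°

K is at the origin and H lies 53.3 along u from K, so H = 53.3·u = (12.89, 51.72). Tangency of A1 to both parallel lines with radius 7.1 puts V and Z at K ± 7.1·n: V = (-6.889, 1.718), Z = (6.889, -1.718). Then cos ∠HZV = ZH·ZV / (|ZH||ZV|), giving 82.41°.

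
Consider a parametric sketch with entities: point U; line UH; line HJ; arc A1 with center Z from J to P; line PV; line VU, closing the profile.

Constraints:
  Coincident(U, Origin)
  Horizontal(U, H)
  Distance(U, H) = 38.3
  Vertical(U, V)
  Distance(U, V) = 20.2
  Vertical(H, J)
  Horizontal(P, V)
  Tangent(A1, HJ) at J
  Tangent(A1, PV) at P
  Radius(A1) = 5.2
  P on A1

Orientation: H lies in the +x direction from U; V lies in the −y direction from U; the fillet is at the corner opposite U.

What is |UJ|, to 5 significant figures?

41.133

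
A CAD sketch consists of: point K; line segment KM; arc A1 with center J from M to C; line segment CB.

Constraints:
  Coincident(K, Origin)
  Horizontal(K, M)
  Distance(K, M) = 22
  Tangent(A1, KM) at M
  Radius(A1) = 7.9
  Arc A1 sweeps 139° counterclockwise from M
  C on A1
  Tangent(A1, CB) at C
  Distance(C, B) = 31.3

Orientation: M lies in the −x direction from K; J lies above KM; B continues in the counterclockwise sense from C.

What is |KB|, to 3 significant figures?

53.1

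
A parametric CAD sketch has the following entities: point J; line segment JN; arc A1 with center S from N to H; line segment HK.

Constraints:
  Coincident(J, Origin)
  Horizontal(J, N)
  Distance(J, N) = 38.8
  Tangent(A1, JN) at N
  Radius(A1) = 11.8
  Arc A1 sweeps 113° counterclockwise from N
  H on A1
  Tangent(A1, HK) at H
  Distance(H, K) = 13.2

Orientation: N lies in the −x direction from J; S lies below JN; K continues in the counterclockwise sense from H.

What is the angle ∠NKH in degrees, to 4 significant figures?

34.29°

J is at the origin; JN is horizontal with |JN| = 38.8 and N on the −x side, so N = (-38.80, 0.000). The tangent condition forces SN to be normal to JN, so S = N + (0, -11.8) = (-38.80, -11.80). On A1, N sits at bearing 90° from S; a 113° counterclockwise sweep puts H at bearing 203°, so H = S + 11.8·(cos 203°, sin 203°) = (-49.66, -16.41). A1 meets HK tangentially, so SH is at right angles to HK, so HK runs along (−sin 203°, cos 203°); with |HK| = 13.2, K = (-44.50, -28.56). Then cos ∠NKH = KN·KH / (|KN||KH|), giving 34.29°.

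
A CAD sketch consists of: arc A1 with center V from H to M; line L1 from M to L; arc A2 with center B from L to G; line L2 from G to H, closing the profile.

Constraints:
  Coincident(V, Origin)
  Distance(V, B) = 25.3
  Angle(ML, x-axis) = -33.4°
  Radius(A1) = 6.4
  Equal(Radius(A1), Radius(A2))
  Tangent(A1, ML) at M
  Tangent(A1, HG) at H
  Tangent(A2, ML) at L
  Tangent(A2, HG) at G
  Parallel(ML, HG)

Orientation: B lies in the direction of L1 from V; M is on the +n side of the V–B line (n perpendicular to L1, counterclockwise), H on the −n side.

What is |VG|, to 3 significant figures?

26.1

The slot axis is L1's direction at -33.4°, so u = (cos -33.4°, sin -33.4°) = (0.835, -0.550) and n = (−sin -33.4°, cos -33.4°) = (0.550, 0.835). V is at the origin and B lies 25.3 along u from V, so B = 25.3·u = (21.1, -13.9). Tangency of A1 to both parallel lines with radius 6.4 puts M and H at V ± 6.4·n: M = (3.52, 5.34), H = (-3.52, -5.34). Equal radii place L and G the same way about B: L = B + 6.4·n = (24.6, -8.58), G = B − 6.4·n = (17.6, -19.3). Then |VG| = |G − V| = 26.1.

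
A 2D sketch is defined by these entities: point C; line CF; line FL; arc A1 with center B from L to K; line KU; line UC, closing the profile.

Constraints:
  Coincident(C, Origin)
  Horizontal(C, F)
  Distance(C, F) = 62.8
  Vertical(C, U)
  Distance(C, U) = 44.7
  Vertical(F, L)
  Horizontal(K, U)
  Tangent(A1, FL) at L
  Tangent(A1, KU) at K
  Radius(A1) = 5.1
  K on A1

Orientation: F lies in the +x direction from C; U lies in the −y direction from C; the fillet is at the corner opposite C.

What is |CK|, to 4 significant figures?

72.99

The virtual corner opposite C is at (62.80, -44.70). Tangency of A1 to FL means the radius BL is perpendicular to FL and tangency of A1 to KU means the radius BK is perpendicular to KU, with radius 5.1, so the center B sits 5.1 in from both sides at B = (57.70, -39.60). That places the tangent points at L = (62.80, -39.60) on FL and K = (57.70, -44.70) on KU. Then |CK| = |K − C| = 72.99.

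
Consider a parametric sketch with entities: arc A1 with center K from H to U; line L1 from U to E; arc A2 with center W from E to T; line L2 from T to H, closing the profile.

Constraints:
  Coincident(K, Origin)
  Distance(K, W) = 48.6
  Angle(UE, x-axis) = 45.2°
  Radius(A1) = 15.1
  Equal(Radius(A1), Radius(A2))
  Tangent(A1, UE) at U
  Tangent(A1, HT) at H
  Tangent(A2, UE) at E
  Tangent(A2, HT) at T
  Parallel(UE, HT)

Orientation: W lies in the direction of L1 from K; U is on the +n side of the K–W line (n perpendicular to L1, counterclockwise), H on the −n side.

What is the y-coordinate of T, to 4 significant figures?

23.85

The slot axis is L1's direction at 45.2°, so u = (cos 45.2°, sin 45.2°) = (0.7046, 0.7096) and n = (−sin 45.2°, cos 45.2°) = (-0.7096, 0.7046). K is at the origin and W lies 48.6 along u from K, so W = 48.6·u = (34.25, 34.49). Tangency of A1 to both parallel lines with radius 15.1 puts U and H at K ± 15.1·n: U = (-10.71, 10.64), H = (10.71, -10.64). Equal radii place E and T the same way about W: E = W + 15.1·n = (23.53, 45.13), T = W − 15.1·n = (44.96, 23.85). So T.y = 23.85.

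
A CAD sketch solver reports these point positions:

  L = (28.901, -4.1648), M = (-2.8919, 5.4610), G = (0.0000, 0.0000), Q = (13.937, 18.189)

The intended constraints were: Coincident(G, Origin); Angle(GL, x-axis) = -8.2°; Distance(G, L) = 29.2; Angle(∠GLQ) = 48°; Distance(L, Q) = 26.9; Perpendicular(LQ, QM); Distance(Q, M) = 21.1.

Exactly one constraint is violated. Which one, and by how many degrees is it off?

Perpendicular(LQ, QM) — off by 3.30°.

G = (0.00, 0.00) ✓; GL at -8.200° ✓; |GL| = 29.20 ✓; ∠GLQ = 48.00° ✓; |LQ| = 26.90 ✓; ∠(LQ, QM) = 93.30° ✗; |QM| = 21.10 ✓.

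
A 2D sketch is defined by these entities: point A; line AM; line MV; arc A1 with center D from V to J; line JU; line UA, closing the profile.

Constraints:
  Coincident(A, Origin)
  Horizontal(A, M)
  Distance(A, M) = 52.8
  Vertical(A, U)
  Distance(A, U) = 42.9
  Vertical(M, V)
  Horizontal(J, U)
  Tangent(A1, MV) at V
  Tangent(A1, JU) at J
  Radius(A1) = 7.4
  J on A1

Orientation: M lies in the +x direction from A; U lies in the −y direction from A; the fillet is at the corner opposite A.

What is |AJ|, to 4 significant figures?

62.46

A is at the origin; A and M share the same y with |AM| = 52.8 and M on the +x side, so M = (52.80, 0.000). AU is vertical with |AU| = 42.9 and U on the −y side, so U = (0.000, -42.90). The virtual corner opposite A is at (52.80, -42.90). A1 meets MV tangentially, so DV is at right angles to MV and the tangent condition forces DJ to be normal to JU, with radius 7.4, so the center D sits 7.4 in from both sides at D = (45.40, -35.50). That places the tangent points at V = (52.80, -35.50) on MV and J = (45.40, -42.90) on JU. Then |AJ| = |J − A| = 62.46.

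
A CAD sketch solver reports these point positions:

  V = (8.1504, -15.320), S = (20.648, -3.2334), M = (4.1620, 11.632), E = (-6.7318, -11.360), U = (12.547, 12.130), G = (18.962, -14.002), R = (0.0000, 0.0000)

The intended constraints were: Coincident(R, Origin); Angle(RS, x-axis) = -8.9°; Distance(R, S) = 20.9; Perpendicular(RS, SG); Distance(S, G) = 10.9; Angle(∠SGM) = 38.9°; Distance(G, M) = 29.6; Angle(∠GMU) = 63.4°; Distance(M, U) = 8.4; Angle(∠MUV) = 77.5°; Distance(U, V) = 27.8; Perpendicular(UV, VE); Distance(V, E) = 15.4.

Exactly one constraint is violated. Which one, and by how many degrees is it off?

Perpendicular(UV, VE) — off by 5.80°.

R = (0.00, 0.00) ✓; RS at -8.900° ✓; |RS| = 20.90 ✓; ∠(RS, SG) = 90.00° ✓; |SG| = 10.90 ✓; ∠SGM = 38.90° ✓; |GM| = 29.60 ✓; ∠GMU = 63.40° ✓; |MU| = 8.400 ✓; ∠MUV = 77.50° ✓; |UV| = 27.80 ✓; ∠(UV, VE) = 95.80° ✗; |VE| = 15.40 ✓.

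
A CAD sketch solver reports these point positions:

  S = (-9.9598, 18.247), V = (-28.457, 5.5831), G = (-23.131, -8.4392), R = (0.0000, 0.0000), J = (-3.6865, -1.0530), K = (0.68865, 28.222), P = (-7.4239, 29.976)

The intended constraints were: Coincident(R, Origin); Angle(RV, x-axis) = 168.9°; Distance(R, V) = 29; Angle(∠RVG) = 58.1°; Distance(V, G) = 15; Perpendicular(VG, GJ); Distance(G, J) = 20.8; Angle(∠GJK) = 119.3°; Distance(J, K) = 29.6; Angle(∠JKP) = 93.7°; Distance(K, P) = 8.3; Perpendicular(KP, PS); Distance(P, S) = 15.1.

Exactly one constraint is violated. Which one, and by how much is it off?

Distance(P, S) = 15.1 — off by 3.10.

R = (0.00, 0.00) ✓; RV at 168.9° ✓; |RV| = 29.00 ✓; ∠RVG = 58.10° ✓; |VG| = 15.00 ✓; ∠(VG, GJ) = 90.00° ✓; |GJ| = 20.80 ✓; ∠GJK = 119.3° ✓; |JK| = 29.60 ✓; ∠JKP = 93.70° ✓; |KP| = 8.300 ✓; ∠(KP, PS) = 90.00° ✓; |PS| = 12.00 ✗.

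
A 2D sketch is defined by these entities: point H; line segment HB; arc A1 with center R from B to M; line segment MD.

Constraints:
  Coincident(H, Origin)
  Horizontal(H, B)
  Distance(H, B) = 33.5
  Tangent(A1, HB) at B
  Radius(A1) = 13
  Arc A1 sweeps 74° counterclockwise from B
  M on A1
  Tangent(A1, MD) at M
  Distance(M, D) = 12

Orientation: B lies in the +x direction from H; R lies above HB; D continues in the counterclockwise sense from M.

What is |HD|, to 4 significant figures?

53.57

H is at the origin; H and B share the same y with |HB| = 33.5 and B on the +x side, so B = (33.50, 0.000). Since A1 is tangent to HB there, RB ⟂ HB, so R = B + (0, 13) = (33.50, 13.00). On A1, B sits at bearing -90° from R; a 74° counterclockwise sweep puts M at bearing -16°, so M = R + 13.0·(cos -16°, sin -16°) = (46.00, 9.417). The tangent condition forces RM to be normal to MD, so MD runs along (−sin -16°, cos -16°); with |MD| = 12.0, D = (49.30, 20.95). Then |HD| = |D − H| = 53.57.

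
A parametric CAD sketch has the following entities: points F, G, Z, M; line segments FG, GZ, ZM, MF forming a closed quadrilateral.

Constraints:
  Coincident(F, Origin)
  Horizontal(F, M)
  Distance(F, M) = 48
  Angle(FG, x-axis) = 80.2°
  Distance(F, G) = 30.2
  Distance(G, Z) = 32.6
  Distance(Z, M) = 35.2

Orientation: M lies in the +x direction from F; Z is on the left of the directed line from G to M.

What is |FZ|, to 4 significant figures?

50.36

Checks: |GZ| = 32.60 ✓; |ZM| = 35.20 ✓.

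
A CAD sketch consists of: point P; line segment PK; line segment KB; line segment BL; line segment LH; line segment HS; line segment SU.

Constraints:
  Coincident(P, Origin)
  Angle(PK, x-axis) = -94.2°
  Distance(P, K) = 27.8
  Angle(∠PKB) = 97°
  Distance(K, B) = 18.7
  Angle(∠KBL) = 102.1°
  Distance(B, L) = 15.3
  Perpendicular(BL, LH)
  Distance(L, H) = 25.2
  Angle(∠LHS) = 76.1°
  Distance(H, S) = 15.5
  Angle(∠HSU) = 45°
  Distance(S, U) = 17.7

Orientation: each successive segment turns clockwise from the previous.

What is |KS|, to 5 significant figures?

5.2544

BL ⟂ LH, so LH runs at 14.900°; with |LH| = 25.2, H = (-0.29515, -7.3735). ∠LHS = 76.1° gives HS at -89.000° from the x-axis; with |HS| = 15.5, S = (-0.024639, -22.871). Then |KS| = |S − K| = 5.2544.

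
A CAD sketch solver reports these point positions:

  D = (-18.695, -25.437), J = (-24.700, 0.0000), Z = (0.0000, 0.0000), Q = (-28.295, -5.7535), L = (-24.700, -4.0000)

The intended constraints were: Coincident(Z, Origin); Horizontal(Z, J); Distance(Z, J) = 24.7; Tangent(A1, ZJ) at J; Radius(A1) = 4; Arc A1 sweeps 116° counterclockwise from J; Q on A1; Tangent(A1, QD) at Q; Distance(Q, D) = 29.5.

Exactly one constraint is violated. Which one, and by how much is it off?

Distance(Q, D) = 29.5 — off by 7.60.

Z = (0.00, 0.00) ✓; Z.y = 0.00, J.y = 0.00 ✓; |ZJ| = 24.70 ✓; ∠(LJ, JZ) = 90.00° ✓; |LJ| = 4.000 ✓; bearing(L→Q) − bearing(L→J) = 116.0° ✓; |LQ| = 4.000 ✓; ∠(LQ, QD) = 90.00° ✓; |QD| = 21.90 ✗.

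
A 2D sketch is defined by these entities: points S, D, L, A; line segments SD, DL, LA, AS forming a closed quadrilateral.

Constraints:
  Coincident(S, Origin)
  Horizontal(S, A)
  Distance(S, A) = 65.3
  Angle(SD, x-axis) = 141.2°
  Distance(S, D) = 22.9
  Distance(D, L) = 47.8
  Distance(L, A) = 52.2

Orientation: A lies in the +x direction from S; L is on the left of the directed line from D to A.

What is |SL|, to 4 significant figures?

42.65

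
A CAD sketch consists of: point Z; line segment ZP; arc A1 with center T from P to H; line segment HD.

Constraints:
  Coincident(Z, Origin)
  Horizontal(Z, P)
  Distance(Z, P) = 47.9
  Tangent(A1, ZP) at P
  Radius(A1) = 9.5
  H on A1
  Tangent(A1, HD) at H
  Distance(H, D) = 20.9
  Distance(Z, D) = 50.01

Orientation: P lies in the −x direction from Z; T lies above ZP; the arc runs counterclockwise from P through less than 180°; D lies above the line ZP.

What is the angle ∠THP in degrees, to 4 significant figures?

43.66°

Checks: Z.y = 0.00, P.y = 0.00 ✓; |ZP| = 47.90 ✓; |TH| = 9.500 ✓; ∠(TH, HD) = 90.00° ✓; |HD| = 20.90 ✓; |ZD| = 50.01 ✓.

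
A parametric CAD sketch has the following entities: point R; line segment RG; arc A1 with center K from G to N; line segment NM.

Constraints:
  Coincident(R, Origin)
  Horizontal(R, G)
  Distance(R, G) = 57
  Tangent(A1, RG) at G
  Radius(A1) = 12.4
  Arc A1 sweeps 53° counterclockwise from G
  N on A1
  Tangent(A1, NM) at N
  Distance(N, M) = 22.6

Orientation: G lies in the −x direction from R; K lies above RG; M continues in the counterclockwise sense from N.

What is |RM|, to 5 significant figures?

40.625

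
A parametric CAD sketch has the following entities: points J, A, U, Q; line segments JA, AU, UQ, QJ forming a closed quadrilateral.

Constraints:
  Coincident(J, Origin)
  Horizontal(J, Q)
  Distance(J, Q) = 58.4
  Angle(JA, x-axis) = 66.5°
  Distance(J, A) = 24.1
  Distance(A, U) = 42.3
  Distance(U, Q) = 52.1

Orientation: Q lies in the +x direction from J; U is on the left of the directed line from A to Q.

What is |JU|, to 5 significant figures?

64.795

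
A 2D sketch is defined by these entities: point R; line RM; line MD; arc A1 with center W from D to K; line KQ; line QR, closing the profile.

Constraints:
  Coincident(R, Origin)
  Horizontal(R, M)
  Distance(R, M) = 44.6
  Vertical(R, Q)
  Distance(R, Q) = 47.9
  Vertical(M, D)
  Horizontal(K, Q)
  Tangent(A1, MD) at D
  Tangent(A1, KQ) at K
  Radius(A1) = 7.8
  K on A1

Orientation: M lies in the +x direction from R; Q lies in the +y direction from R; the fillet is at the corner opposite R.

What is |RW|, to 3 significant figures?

54.4

R and Q share the same x with |RQ| = 47.9 and Q on the +y side, so Q = (0.00, 47.9). The virtual corner opposite R is at (44.6, 47.9). The tangent condition forces WD to be normal to MD and tangency of A1 to KQ means the radius WK is perpendicular to KQ, with radius 7.8, so the center W sits 7.8 in from both sides at W = (36.8, 40.1). Then |RW| = |W − R| = 54.4.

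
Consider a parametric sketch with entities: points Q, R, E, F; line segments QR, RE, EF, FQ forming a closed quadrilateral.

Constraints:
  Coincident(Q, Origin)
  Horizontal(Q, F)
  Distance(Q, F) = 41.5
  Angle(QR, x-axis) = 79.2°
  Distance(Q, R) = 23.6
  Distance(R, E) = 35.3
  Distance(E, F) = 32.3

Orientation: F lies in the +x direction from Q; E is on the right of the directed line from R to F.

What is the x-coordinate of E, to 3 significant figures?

11.3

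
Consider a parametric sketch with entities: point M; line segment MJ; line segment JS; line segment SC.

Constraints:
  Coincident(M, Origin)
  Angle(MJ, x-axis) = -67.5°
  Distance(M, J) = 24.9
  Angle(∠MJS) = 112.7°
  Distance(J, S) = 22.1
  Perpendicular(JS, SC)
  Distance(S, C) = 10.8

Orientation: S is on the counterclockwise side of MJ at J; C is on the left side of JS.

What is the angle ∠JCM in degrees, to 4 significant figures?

47.04°

M is at the origin; MJ runs at -67.5° with length 24.9, so J = 24.9·(cos -67.5°, sin -67.5°) = (9.529, -23.00). ∠MJS = 112.7°, so JS runs at -67.5° + (180° − 112.7°) = -0.2000° from the x-axis; with |JS| = 22.1, S = J + 22.1·(cos -0.2000°, sin -0.2000°) = (31.63, -23.08). The perpendicularity gives SC at right angles to JS; with |SC| = 10.8 on the left of JS, C = S + 10.8·(0.003491, 1.000) = (31.67, -12.28). Then cos ∠JCM = CJ·CM / (|CJ||CM|), giving 47.04°.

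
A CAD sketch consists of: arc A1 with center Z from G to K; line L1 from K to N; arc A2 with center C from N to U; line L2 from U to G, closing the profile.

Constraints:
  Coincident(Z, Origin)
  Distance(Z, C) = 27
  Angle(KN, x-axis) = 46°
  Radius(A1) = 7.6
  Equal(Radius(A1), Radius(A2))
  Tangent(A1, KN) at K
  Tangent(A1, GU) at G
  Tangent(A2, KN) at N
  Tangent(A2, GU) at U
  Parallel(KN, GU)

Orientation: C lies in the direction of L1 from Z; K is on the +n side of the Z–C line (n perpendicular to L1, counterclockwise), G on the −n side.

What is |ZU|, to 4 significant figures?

28.05

Tangency of A1 to both parallel lines with radius 7.6 puts K and G at Z ± 7.6·n: K = (-5.467, 5.279), G = (5.467, -5.279). Equal radii place N and U the same way about C: N = C + 7.6·n = (13.29, 24.70), U = C − 7.6·n = (24.22, 14.14). Then |ZU| = |U − Z| = 28.05.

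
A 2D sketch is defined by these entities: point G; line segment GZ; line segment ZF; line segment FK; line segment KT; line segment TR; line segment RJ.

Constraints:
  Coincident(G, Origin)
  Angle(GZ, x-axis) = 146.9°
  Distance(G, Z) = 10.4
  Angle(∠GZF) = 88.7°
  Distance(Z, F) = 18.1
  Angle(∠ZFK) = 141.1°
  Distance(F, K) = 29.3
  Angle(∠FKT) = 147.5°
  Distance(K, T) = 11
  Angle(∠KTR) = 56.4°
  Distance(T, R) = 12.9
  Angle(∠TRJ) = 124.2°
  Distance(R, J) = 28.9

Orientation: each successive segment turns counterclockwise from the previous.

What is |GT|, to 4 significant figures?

47.86

∠ZFK = 141.1° gives FK at -82.90° from the x-axis; with |FK| = 29.3, K = (-14.63, -38.78). ∠FKT = 147.5° gives KT at -50.40° from the x-axis; with |KT| = 11.0, T = (-7.617, -47.25). Then |GT| = |T − G| = 47.86.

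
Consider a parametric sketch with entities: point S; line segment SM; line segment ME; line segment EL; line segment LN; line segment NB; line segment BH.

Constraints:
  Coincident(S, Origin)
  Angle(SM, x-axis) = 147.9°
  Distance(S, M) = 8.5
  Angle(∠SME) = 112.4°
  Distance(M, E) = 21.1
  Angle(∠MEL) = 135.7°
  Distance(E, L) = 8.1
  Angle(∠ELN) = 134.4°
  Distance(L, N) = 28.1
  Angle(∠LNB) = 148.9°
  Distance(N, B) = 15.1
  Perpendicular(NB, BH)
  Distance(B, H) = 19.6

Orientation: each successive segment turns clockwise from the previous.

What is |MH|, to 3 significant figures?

36.7

∠LNB = 148.9° gives NB at -40.7° from the x-axis; with |NB| = 15.1, B = (42.1, 15.5). NB ⟂ BH, so BH runs at -131°; with |BH| = 19.6, H = (29.3, 0.684). Then |MH| = |H − M| = 36.7.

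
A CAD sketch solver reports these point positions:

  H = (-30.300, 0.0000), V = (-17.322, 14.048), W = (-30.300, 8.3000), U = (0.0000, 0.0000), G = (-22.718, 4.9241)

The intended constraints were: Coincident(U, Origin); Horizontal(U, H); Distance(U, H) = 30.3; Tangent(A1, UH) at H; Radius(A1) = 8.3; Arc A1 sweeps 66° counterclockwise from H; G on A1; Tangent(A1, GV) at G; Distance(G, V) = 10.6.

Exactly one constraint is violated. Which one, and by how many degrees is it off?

Tangent(A1, GV) at G — off by 6.60°.

U = (0.00, 0.00) ✓; U.y = 0.00, H.y = 0.00 ✓; |UH| = 30.30 ✓; ∠(WH, HU) = 90.00° ✓; |WH| = 8.300 ✓; bearing(W→G) − bearing(W→H) = 66.00° ✓; |WG| = 8.300 ✓; ∠(WG, GV) = 96.60° ✗; |GV| = 10.60 ✓.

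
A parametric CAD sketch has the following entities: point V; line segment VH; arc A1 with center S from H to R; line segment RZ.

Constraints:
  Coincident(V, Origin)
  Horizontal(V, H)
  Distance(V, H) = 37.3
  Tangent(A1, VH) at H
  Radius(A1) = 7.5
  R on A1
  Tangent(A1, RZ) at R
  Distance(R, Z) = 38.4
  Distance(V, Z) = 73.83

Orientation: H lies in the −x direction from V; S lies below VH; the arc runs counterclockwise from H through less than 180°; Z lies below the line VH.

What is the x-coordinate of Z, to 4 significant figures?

-64.86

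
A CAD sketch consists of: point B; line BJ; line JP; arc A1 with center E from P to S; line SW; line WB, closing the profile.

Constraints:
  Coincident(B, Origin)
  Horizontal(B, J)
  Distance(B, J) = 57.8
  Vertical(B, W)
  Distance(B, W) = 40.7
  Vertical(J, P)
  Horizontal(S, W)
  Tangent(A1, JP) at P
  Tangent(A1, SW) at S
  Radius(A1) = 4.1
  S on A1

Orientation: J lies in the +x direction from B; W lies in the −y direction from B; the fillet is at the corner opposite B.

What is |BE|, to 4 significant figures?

64.99

BW is vertical with |BW| = 40.7 and W on the −y side, so W = (0.000, -40.70). The virtual corner opposite B is at (57.80, -40.70). Tangency of A1 to JP means the radius EP is perpendicular to JP and tangency of A1 to SW means the radius ES is perpendicular to SW, with radius 4.1, so the center E sits 4.1 in from both sides at E = (53.70, -36.60). Then |BE| = |E − B| = 64.99.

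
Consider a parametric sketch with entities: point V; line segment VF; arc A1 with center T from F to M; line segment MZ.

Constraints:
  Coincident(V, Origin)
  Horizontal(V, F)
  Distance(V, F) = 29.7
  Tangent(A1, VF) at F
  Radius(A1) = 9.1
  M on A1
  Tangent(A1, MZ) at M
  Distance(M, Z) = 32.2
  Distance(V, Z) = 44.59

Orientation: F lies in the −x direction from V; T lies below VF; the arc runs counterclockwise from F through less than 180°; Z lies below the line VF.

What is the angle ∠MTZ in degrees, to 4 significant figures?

74.22°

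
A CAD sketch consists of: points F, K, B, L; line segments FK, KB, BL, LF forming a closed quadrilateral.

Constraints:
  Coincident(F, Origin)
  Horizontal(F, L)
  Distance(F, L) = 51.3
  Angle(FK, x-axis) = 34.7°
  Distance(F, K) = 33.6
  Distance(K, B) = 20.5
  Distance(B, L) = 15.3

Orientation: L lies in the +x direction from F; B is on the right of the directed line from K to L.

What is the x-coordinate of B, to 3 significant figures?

36.0

Checks: |KB| = 20.50 ✓; |BL| = 15.30 ✓.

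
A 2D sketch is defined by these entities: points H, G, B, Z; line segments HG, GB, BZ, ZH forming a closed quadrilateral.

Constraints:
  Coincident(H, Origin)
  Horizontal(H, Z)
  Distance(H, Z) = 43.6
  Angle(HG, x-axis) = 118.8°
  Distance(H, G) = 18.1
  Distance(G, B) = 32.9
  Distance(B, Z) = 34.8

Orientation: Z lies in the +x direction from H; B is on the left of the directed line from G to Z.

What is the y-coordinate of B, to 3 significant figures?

27.4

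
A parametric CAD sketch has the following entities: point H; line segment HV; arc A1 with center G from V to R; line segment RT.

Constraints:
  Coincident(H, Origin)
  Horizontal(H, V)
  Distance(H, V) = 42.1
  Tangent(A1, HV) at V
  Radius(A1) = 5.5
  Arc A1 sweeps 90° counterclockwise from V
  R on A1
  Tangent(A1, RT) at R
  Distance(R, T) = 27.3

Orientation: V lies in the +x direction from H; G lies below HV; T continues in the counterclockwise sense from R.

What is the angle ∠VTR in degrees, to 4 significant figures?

9.519°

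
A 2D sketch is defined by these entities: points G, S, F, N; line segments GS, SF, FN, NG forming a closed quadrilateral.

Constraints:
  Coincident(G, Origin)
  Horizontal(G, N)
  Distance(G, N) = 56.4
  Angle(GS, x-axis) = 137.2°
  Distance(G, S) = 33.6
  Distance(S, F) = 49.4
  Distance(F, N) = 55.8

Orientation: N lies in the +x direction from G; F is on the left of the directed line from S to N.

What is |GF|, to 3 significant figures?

47.4

Checks: |SF| = 49.40 ✓; |FN| = 55.80 ✓.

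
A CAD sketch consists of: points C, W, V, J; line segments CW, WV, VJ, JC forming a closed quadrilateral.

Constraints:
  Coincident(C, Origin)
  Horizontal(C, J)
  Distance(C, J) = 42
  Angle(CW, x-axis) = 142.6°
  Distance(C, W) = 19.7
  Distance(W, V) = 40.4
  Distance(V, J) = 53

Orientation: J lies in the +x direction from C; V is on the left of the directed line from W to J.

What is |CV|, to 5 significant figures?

43.980

C is at the origin; CJ is horizontal with |CJ| = 42.0 and J in +x, so J = (42.0, 0). CW runs at 142.6° with |CW| = 19.7, so W = (-15.650, 11.965). V is determined by |WV| = 40.4 and |VJ| = 53.0 together: it lies at the intersection of circle(W, 40.4) and circle(J, 53.0). With |WJ| = 58.879, the foot of the radical line on WJ is 19.446 from W and the perpendicular offset is √(40.4² − 19.446²) = 35.412. Taking the left-of-WJ solution: V = (10.586, 42.687).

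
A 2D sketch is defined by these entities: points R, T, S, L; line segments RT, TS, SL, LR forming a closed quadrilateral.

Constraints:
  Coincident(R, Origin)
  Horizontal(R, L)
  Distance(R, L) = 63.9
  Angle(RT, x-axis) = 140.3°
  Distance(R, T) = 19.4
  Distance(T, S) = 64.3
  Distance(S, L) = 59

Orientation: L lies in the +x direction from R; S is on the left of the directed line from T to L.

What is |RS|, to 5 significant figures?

63.047

Checks: |TS| = 64.30 ✓; |SL| = 59.00 ✓.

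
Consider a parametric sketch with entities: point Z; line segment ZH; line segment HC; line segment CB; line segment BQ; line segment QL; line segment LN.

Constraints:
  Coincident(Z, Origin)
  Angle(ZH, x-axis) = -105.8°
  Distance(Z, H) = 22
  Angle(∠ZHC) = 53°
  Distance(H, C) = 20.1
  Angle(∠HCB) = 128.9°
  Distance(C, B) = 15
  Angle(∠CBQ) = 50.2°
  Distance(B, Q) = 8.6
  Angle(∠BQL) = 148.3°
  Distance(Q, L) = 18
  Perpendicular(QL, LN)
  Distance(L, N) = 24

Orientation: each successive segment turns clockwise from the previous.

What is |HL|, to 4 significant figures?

6.043

Z is at the origin; ZH runs at -105.8° with length 22.0, so H = (-5.990, -21.17). ∠ZHC = 53.0° gives HC at 127.2° from the x-axis; with |HC| = 20.1, C = (-18.14, -5.159). ∠HCB = 128.9° gives CB at 76.10° from the x-axis; with |CB| = 15.0, B = (-14.54, 9.402). ∠CBQ = 50.2° gives BQ at -53.70° from the x-axis; with |BQ| = 8.6, Q = (-9.448, 2.471). ∠BQL = 148.3° gives QL at -85.40° from the x-axis; with |QL| = 18.0, L = (-8.004, -15.47). Then |HL| = |L − H| = 6.043.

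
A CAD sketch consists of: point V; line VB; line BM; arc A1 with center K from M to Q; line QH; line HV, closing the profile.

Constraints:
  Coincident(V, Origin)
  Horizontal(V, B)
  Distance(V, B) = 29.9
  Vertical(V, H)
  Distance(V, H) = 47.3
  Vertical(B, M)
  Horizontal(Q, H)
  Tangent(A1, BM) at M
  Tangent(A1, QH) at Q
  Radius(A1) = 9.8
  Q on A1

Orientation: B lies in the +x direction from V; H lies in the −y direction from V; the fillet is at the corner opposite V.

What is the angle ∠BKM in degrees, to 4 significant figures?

75.35°

V is at the origin; V and B share the same y with |VB| = 29.9 and B on the +x side, so B = (29.90, 0.000). V and H share the same x with |VH| = 47.3 and H on the −y side, so H = (0.000, -47.30). The virtual corner opposite V is at (29.90, -47.30). The tangent condition forces KM to be normal to BM and the tangent condition forces KQ to be normal to QH, with radius 9.8, so the center K sits 9.8 in from both sides at K = (20.10, -37.50). That places the tangent points at M = (29.90, -37.50) on BM and Q = (20.10, -47.30) on QH. Then cos ∠BKM = KB·KM / (|KB||KM|), giving 75.35°.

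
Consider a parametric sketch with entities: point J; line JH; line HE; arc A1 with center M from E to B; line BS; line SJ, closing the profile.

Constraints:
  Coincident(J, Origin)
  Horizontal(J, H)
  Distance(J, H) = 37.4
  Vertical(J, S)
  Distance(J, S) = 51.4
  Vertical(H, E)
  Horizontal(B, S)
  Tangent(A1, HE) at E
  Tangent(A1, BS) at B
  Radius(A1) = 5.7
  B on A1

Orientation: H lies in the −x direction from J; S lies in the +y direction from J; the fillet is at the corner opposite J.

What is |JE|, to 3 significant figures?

59.1

J is at the origin; J and H share the same y with |JH| = 37.4 and H on the −x side, so H = (-37.4, 0.00). JS is vertical with |JS| = 51.4 and S on the +y side, so S = (0.00, 51.4). The virtual corner opposite J is at (-37.4, 51.4). A1 meets HE tangentially, so ME is at right angles to HE and since A1 is tangent to BS there, MB ⟂ BS, with radius 5.7, so the center M sits 5.7 in from both sides at M = (-31.7, 45.7). That places the tangent points at E = (-37.4, 45.7) on HE and B = (-31.7, 51.4) on BS. Then |JE| = |E − J| = 59.1.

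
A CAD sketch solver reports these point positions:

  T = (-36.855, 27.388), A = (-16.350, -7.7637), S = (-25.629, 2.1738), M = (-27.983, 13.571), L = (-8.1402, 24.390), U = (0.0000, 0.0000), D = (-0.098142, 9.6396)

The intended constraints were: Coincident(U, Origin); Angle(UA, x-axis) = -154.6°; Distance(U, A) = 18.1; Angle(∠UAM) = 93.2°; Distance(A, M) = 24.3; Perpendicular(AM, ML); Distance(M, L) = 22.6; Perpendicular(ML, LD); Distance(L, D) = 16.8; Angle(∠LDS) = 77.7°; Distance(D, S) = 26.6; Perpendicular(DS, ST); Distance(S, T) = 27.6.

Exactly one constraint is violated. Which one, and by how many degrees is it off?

Perpendicular(DS, ST) — off by 7.70°.

U = (0.00, 0.00) ✓; UA at -154.6° ✓; |UA| = 18.10 ✓; ∠UAM = 93.20° ✓; |AM| = 24.30 ✓; ∠(AM, ML) = 90.00° ✓; |ML| = 22.60 ✓; ∠(ML, LD) = 90.00° ✓; |LD| = 16.80 ✓; ∠LDS = 77.70° ✓; |DS| = 26.60 ✓; ∠(DS, ST) = 82.30° ✗; |ST| = 27.60 ✓.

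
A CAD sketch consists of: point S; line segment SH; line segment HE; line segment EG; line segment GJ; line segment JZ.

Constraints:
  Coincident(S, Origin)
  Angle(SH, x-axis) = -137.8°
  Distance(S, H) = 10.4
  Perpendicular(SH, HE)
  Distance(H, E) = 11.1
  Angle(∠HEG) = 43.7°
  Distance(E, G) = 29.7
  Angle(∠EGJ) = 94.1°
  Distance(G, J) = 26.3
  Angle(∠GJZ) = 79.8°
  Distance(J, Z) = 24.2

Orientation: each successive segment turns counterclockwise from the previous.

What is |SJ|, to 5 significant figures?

30.794

∠HEG = 43.7° gives EG at 88.500° from the x-axis; with |EG| = 29.7, G = (0.52919, 14.481). ∠EGJ = 94.1° gives GJ at 174.40° from the x-axis; with |GJ| = 26.3, J = (-25.645, 17.047). Then |SJ| = |J − S| = 30.794.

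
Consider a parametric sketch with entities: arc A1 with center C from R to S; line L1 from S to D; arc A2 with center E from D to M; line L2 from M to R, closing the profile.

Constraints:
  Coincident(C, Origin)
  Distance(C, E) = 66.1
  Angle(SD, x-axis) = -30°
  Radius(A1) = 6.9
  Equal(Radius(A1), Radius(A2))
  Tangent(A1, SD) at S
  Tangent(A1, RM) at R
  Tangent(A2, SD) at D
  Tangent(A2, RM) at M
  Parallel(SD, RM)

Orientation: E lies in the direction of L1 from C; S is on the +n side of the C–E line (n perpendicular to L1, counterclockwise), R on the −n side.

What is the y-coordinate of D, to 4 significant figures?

-27.07

The slot axis is L1's direction at -30.0°, so u = (cos -30.0°, sin -30.0°) = (0.8660, -0.5000) and n = (−sin -30.0°, cos -30.0°) = (0.5000, 0.8660). C is at the origin and E lies 66.1 along u from C, so E = 66.1·u = (57.24, -33.05). Tangency of A1 to both parallel lines with radius 6.9 puts S and R at C ± 6.9·n: S = (3.450, 5.976), R = (-3.450, -5.976). Equal radii place D and M the same way about E: D = E + 6.9·n = (60.69, -27.07), M = E − 6.9·n = (53.79, -39.03). So D.y = -27.07.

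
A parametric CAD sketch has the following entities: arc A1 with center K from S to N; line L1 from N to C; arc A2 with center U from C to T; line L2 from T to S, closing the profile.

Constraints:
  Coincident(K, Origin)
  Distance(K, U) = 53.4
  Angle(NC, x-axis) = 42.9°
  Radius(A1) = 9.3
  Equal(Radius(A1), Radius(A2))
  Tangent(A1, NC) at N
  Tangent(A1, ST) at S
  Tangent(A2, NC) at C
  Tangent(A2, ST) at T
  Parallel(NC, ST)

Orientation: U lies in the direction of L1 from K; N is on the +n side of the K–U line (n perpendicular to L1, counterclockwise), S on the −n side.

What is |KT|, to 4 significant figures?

54.20

Tangency of A1 to both parallel lines with radius 9.3 puts N and S at K ± 9.3·n: N = (-6.331, 6.813), S = (6.331, -6.813). Equal radii place C and T the same way about U: C = U + 9.3·n = (32.79, 43.16), T = U − 9.3·n = (45.45, 29.54). Then |KT| = |T − K| = 54.20.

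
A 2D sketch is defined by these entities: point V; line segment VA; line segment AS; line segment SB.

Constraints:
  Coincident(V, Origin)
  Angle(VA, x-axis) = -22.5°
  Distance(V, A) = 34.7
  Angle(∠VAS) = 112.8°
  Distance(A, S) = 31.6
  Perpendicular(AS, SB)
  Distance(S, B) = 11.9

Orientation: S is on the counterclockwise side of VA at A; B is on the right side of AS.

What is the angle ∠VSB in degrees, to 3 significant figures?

125°

∠VAS = 112.8°, so AS runs at -22.5° + (180° − 112.8°) = 44.7° from the x-axis; with |AS| = 31.6, S = A + 31.6·(cos 44.7°, sin 44.7°) = (54.5, 8.95). AS is perpendicular to SB; with |SB| = 11.9 on the right of AS, B = S + 11.9·(0.703, -0.711) = (62.9, 0.490). Then cos ∠VSB = SV·SB / (|SV||SB|), giving 125°.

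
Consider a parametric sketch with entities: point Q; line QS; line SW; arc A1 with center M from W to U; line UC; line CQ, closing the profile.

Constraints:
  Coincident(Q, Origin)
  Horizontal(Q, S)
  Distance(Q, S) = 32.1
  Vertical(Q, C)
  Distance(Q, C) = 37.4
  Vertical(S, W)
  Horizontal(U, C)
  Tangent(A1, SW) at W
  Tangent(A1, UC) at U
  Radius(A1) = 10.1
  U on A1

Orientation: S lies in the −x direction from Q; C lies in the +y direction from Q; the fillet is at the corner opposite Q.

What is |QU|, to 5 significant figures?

43.391

Q is at the origin; Q and S share the same y with |QS| = 32.1 and S on the −x side, so S = (-32.100, 0.0000). Q and C share the same x with |QC| = 37.4 and C on the +y side, so C = (0.0000, 37.400). The virtual corner opposite Q is at (-32.100, 37.400). Since A1 is tangent to SW there, MW ⟂ SW and the tangent condition forces MU to be normal to UC, with radius 10.1, so the center M sits 10.1 in from both sides at M = (-22.000, 27.300). That places the tangent points at W = (-32.100, 27.300) on SW and U = (-22.000, 37.400) on UC. Then |QU| = |U − Q| = 43.391.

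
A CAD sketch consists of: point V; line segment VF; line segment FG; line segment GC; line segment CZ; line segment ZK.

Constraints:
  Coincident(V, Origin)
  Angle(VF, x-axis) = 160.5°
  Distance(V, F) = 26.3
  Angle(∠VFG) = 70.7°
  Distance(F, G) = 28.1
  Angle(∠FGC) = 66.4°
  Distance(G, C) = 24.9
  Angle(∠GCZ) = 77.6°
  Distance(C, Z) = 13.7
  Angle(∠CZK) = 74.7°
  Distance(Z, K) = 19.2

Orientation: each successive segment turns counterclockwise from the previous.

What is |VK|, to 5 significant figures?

25.781

V is at the origin; VF runs at 160.5° with length 26.3, so F = (-24.791, 8.7791). ∠VFG = 70.7° gives FG at -90.200° from the x-axis; with |FG| = 28.1, G = (-24.890, -19.321). ∠FGC = 66.4° gives GC at 23.400° from the x-axis; with |GC| = 24.9, C = (-2.0375, -9.4317). ∠GCZ = 77.6° gives CZ at 125.80° from the x-axis; with |CZ| = 13.7, Z = (-10.051, 1.6798). ∠CZK = 74.7° gives ZK at -128.90° from the x-axis; with |ZK| = 19.2, K = (-22.108, -13.262). Then |VK| = |K − V| = 25.781.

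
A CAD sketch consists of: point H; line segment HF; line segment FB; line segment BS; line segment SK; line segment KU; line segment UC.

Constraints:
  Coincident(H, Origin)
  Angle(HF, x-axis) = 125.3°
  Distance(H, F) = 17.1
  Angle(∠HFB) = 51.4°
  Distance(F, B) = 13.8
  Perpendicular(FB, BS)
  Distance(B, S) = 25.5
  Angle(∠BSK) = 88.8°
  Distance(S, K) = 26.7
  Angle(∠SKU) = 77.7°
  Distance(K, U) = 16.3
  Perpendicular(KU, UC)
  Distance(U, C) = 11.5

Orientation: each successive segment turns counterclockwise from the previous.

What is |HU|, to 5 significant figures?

20.214

H is at the origin; HF runs at 125.3° with length 17.1, so F = (-9.8814, 13.956). ∠HFB = 51.4° gives FB at -106.10° from the x-axis; with |FB| = 13.8, B = (-13.708, 0.69720). FB is perpendicular to BS, so BS runs at -16.100°; with |BS| = 25.5, S = (10.792, -6.3743). ∠BSK = 88.8° gives SK at 75.100° from the x-axis; with |SK| = 26.7, K = (17.657, 19.428). ∠SKU = 77.7° gives KU at 177.40° from the x-axis; with |KU| = 16.3, U = (1.3738, 20.167). Then |HU| = |U − H| = 20.214.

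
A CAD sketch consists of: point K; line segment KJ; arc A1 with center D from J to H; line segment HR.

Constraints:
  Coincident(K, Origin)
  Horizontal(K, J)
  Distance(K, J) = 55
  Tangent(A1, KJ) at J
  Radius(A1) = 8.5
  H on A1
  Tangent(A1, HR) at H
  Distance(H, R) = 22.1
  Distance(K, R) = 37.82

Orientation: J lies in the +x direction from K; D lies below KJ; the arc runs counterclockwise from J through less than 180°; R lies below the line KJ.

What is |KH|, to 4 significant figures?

49.10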